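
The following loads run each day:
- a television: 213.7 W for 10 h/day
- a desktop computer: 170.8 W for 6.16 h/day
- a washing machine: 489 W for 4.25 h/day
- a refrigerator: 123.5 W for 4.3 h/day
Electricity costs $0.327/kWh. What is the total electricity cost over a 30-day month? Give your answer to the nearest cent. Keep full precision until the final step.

television: 213.7 W × 10 h × 30 d = 64,110 Wh = 64.11 kWh
desktop computer: 170.8 W × 6.16 h × 30 d = 31,564 Wh = 31.56 kWh
washing machine: 489 W × 4.25 h × 30 d = 62,348 Wh = 62.35 kWh
refrigerator: 123.5 W × 4.3 h × 30 d = 15,931 Wh = 15.93 kWh
Total energy = 64.11 + 31.56 + 62.35 + 15.93 = 174 kWh
Cost = 174 kWh × $0.327 = $56.88

$56.88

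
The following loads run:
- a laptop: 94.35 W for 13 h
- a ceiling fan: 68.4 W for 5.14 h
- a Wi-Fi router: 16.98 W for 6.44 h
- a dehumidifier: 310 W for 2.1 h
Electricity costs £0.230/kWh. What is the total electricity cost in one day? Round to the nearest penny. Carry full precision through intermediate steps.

£0.54

laptop: 94.35 W × 13 h = 1,227 Wh = 1.227 kWh
ceiling fan: 68.4 W × 5.14 h = 352 Wh = 0.3516 kWh
Wi-Fi router: 16.98 W × 6.44 h = 109 Wh = 0.1094 kWh
dehumidifier: 310 W × 2.1 h = 651 Wh = 0.651 kWh
Total energy = 1.227 + 0.3516 + 0.1094 + 0.651 = 2.338 kWh
Cost = 2.338 kWh × £0.230 = £0.54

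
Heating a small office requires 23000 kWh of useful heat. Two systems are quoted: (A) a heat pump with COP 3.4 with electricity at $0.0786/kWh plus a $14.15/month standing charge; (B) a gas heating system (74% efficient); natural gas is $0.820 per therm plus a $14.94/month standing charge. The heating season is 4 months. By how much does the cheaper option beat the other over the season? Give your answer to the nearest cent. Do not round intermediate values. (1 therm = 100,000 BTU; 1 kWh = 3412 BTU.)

$341.05

Heat load = 23000 kWh × 3412 = 78,476,000 BTU
Gas: input = 78,476,000 / 0.740 = 106,048,649 BTU = 1,060 therm → 1,060 × $0.820 = $869.60; + 4 × $14.94 standing = $929.36
Heat pump: 78,476,000 BTU / 3412 = 23,000 kWh heat; / 3.4 = 6,765 kWh in → × $0.0786 = $531.71; + 4 × $14.15 standing = $588.31
Difference = |$929.36 − $588.31| = $341.05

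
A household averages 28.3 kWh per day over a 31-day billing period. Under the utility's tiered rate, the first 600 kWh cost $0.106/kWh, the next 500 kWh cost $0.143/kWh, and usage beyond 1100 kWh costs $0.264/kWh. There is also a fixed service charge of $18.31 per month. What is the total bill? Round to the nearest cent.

$121.56

Usage = 28.3 kWh/day × 31 days = 877.3 kWh
First 600 kWh × $0.106 = $63.60
Next 277.3 kWh × $0.143 = $39.65
Remaining tier: 0 kWh (not reached)
Energy charge = $103.25; + service $18.31 = $121.56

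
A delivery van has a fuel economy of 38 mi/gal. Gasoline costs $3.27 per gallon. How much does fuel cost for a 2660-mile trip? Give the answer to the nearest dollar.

$229

Fuel = 2660 mi / 38 mpg = 70 gal
Cost = 70 gal × $3.27/gal = $228.90 ≈ $229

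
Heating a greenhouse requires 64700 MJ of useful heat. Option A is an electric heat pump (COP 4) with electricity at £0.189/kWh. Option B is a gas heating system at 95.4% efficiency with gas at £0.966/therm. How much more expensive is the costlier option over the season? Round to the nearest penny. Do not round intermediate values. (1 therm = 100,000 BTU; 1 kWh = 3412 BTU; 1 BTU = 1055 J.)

£228.28

Heat load = 64700 MJ = 64,700,000,000 J / 1055 = 61,327,014 BTU
Gas: input = 61,327,014 / 0.954 = 64,284,082 BTU = 642.8 therm → 642.8 × £0.966 = £620.98
Heat pump: 61,327,014 BTU / 3412 = 17,970 kWh heat; / 4 = 4,493 kWh in → × £0.189 = £849.27
Difference = |£620.98 − £849.27| = £228.28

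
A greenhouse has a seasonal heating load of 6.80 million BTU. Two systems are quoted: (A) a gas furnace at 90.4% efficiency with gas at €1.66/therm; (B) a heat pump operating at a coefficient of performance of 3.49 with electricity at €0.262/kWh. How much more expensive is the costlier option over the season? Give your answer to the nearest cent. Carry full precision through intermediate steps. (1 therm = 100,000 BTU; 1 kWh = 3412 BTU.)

€24.75

Heat load = 6.80 × 10⁶ BTU = 6,800,000 BTU
Gas: input = 6,800,000 / 0.904 = 7,522,124 BTU = 75.22 therm → 75.22 × €1.66 = €124.87
Heat pump: 6,800,000 BTU / 3412 = 1,993 kWh heat; / 3.49 = 571.1 kWh in → × €0.262 = €149.62
Difference = |€124.87 − €149.62| = €24.75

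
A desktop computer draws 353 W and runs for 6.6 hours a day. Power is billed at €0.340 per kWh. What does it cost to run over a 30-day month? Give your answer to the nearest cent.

Energy = 353 W × 6.6 h/day × 30 days = 69,894 Wh = 69.89 kWh
Cost = 69.89 kWh × €0.340/kWh = €23.76

€23.76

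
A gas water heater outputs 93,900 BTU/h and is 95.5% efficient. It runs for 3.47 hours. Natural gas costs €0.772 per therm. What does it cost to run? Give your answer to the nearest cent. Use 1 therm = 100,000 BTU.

Heat delivered = 93,900 BTU/h × 3.47 h = 325,833 BTU
Gas input = 325,833 / 0.955 = 341,186 BTU
= 341,186 / 100,000 = 3.412 therm
Cost = 3.412 × €0.772/therm = €2.63

€2.63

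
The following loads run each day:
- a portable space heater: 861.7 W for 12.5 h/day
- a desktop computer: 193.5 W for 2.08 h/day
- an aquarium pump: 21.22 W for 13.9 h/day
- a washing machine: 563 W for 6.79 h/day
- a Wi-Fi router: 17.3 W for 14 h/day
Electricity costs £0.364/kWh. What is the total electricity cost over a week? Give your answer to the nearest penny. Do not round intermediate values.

£39.58

portable space heater: 861.7 W × 12.5 h × 7 d = 75,399 Wh = 75.4 kWh
desktop computer: 193.5 W × 2.08 h × 7 d = 2,817 Wh = 2.817 kWh
aquarium pump: 21.22 W × 13.9 h × 7 d = 2,065 Wh = 2.065 kWh
washing machine: 563 W × 6.79 h × 7 d = 26,759 Wh = 26.76 kWh
Wi-Fi router: 17.3 W × 14 h × 7 d = 1,695 Wh = 1.695 kWh
Total energy = 75.4 + 2.817 + 2.065 + 26.76 + 1.695 = 108.7 kWh
Cost = 108.7 kWh × £0.364 = £39.58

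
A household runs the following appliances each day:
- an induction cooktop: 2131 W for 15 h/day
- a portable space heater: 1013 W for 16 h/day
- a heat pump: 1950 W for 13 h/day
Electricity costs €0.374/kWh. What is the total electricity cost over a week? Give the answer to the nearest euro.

induction cooktop: 2131 W × 15 h × 7 d = 223,755 Wh = 223.8 kWh
portable space heater: 1013 W × 16 h × 7 d = 113,456 Wh = 113.5 kWh
heat pump: 1950 W × 13 h × 7 d = 177,450 Wh = 177.4 kWh
Total energy = 223.8 + 113.5 + 177.4 = 514.7 kWh
Cost = 514.7 kWh × €0.374 = €192.48 ≈ €192

€192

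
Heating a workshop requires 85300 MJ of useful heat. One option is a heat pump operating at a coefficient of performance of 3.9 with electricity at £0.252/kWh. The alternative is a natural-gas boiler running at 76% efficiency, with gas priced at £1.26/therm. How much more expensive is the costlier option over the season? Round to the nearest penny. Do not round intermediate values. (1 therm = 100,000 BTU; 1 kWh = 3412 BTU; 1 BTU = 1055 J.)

£190.71

Heat load = 85300 MJ = 85,300,000,000 J / 1055 = 80,853,081 BTU
Gas: input = 80,853,081 / 0.76 = 106,385,632 BTU = 1,064 therm → 1,064 × £1.26 = £1,340.46
Heat pump: 80,853,081 BTU / 3412 = 23,700 kWh heat; / 3.9 = 6,076 kWh in → × £0.252 = £1,531.17
Difference = |£1,340.46 − £1,531.17| = £190.71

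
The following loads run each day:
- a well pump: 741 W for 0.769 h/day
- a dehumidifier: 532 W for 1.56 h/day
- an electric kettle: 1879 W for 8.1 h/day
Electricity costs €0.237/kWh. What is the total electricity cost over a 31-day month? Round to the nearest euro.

well pump: 741 W × 0.769 h × 31 d = 17,665 Wh = 17.66 kWh
dehumidifier: 532 W × 1.56 h × 31 d = 25,728 Wh = 25.73 kWh
electric kettle: 1879 W × 8.1 h × 31 d = 471,817 Wh = 471.8 kWh
Total energy = 17.66 + 25.73 + 471.8 = 515.2 kWh
Cost = 515.2 kWh × €0.237 = €122.10 ≈ €122

€122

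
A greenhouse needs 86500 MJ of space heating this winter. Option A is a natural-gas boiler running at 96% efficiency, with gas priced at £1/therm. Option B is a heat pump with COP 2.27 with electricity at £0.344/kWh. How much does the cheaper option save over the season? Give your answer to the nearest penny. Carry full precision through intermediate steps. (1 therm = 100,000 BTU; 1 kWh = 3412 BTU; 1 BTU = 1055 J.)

£2787.49

Heat load = 86500 MJ = 86,500,000,000 J / 1055 = 81,990,521 BTU
Gas: input = 81,990,521 / 0.96 = 85,406,793 BTU = 854.1 therm → 854.1 × £1 = £854.07
Heat pump: 81,990,521 BTU / 3412 = 24,030 kWh heat; / 2.27 = 10,590 kWh in → × £0.344 = £3,641.56
Difference = |£854.07 − £3,641.56| = £2,787.49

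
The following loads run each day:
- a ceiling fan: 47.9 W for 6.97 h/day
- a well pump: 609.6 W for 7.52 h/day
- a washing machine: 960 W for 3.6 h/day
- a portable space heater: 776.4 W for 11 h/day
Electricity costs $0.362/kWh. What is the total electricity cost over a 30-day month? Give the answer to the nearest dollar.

ceiling fan: 47.9 W × 6.97 h × 30 d = 10,016 Wh = 10.02 kWh
well pump: 609.6 W × 7.52 h × 30 d = 137,526 Wh = 137.5 kWh
washing machine: 960 W × 3.6 h × 30 d = 103,680 Wh = 103.7 kWh
portable space heater: 776.4 W × 11 h × 30 d = 256,212 Wh = 256.2 kWh
Total energy = 10.02 + 137.5 + 103.7 + 256.2 = 507.4 kWh
Cost = 507.4 kWh × $0.362 = $183.69 ≈ $184

$184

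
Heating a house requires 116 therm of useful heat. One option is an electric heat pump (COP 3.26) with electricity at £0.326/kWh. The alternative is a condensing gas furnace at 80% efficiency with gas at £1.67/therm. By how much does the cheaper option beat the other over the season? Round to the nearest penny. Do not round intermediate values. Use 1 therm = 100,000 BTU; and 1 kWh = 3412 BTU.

Heat load = 116 therm × 100,000 = 11,600,000 BTU
Gas: input = 11,600,000 / 0.80 = 14,500,000 BTU = 145 therm → 145 × £1.67 = £242.15
Heat pump: 11,600,000 BTU / 3412 = 3,400 kWh heat; / 3.26 = 1,043 kWh in → × £0.326 = £339.98
Difference = |£242.15 − £339.98| = £97.83

£97.83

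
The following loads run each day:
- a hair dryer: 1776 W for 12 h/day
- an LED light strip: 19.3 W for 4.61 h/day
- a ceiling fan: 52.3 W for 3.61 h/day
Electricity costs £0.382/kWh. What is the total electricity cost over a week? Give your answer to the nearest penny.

£57.73

hair dryer: 1776 W × 12 h × 7 d = 149,184 Wh = 149.2 kWh
LED light strip: 19.3 W × 4.61 h × 7 d = 623 Wh = 0.6228 kWh
ceiling fan: 52.3 W × 3.61 h × 7 d = 1,322 Wh = 1.322 kWh
Total energy = 149.2 + 0.6228 + 1.322 = 151.1 kWh
Cost = 151.1 kWh × £0.382 = £57.73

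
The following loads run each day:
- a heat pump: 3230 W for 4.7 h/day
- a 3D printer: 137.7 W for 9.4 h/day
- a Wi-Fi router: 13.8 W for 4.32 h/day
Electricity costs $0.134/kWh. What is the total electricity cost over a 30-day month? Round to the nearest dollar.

$66

heat pump: 3230 W × 4.7 h × 30 d = 455,430 Wh = 455.4 kWh
3D printer: 137.7 W × 9.4 h × 30 d = 38,831 Wh = 38.83 kWh
Wi-Fi router: 13.8 W × 4.32 h × 30 d = 1,788 Wh = 1.788 kWh
Total energy = 455.4 + 38.83 + 1.788 = 496 kWh
Cost = 496 kWh × $0.134 = $66.47 ≈ $66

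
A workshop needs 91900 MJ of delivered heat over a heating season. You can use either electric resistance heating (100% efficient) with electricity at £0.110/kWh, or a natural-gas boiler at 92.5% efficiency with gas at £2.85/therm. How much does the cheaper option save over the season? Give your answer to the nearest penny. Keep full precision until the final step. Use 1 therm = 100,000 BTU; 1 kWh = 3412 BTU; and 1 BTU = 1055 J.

£124.42

Heat load = 91900 MJ = 91,900,000,000 J / 1055 = 87,109,005 BTU
Gas: input = 87,109,005 / 0.925 = 94,171,897 BTU = 941.7 therm → 941.7 × £2.85 = £2,683.90
Electric: 87,109,005 BTU / 3412 = 25,530 kWh → × £0.110 = £2,808.32
Difference = |£2,683.90 − £2,808.32| = £124.42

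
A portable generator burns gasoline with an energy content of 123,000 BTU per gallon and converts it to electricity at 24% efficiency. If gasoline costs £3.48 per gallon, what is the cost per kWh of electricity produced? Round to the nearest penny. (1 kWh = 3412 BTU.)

£0.40

Electrical output per gallon = 123,000 BTU × 0.24 / 3412 BTU/kWh = 8.652 kWh
Cost per kWh = £3.48 / 8.652 kWh = £0.402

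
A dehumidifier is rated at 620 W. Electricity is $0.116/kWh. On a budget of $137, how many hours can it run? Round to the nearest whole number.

1905 h

Energy budget = $137 / $0.116 per kWh = 1,181 kWh = 1,181,034 Wh
Runtime = 1,181,034 Wh / 620 W = 1,905 h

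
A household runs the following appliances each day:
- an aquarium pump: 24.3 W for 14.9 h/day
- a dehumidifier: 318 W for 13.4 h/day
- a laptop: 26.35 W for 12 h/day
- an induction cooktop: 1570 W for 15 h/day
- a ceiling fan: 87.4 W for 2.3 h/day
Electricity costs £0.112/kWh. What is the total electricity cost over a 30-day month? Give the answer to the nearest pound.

£96

aquarium pump: 24.3 W × 14.9 h × 30 d = 10,862 Wh = 10.86 kWh
dehumidifier: 318 W × 13.4 h × 30 d = 127,836 Wh = 127.8 kWh
laptop: 26.35 W × 12 h × 30 d = 9,486 Wh = 9.486 kWh
induction cooktop: 1570 W × 15 h × 30 d = 706,500 Wh = 706.5 kWh
ceiling fan: 87.4 W × 2.3 h × 30 d = 6,031 Wh = 6.031 kWh
Total energy = 10.86 + 127.8 + 9.486 + 706.5 + 6.031 = 860.7 kWh
Cost = 860.7 kWh × £0.112 = £96.40 ≈ £96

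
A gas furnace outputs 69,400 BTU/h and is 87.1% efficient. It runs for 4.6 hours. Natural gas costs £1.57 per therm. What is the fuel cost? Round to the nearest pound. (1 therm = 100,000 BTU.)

Heat delivered = 69,400 BTU/h × 4.6 h = 319,240 BTU
Gas input = 319,240 / 0.871 = 366,521 BTU
= 366,521 / 100,000 = 3.665 therm
Cost = 3.665 × £1.57/therm = £5.75 ≈ £6

£6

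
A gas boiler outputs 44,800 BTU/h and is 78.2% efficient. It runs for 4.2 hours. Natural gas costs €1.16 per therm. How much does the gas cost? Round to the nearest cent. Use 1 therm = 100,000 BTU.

€2.79

Heat delivered = 44,800 BTU/h × 4.2 h = 188,160 BTU
Gas input = 188,160 / 0.782 = 240,614 BTU
= 240,614 / 100,000 = 2.406 therm
Cost = 2.406 × €1.16/therm = €2.79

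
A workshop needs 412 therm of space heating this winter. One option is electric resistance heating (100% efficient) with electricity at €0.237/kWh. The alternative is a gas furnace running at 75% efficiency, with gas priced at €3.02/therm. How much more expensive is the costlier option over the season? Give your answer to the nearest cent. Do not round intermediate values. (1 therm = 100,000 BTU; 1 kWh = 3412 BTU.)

€1202.80

Heat load = 412 therm × 100,000 = 41,200,000 BTU
Gas: input = 41,200,000 / 0.75 = 54,933,333 BTU = 549.3 therm → 549.3 × €3.02 = €1,658.99
Electric: 41,200,000 BTU / 3412 = 12,080 kWh → × €0.237 = €2,861.78
Difference = |€1,658.99 − €2,861.78| = €1,202.80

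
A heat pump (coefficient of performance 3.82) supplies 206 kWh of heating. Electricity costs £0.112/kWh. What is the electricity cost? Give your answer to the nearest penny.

£6.04

Electrical input = 206 kWh / 3.82 = 53.93 kWh
Cost = 53.93 × £0.112/kWh = £6.04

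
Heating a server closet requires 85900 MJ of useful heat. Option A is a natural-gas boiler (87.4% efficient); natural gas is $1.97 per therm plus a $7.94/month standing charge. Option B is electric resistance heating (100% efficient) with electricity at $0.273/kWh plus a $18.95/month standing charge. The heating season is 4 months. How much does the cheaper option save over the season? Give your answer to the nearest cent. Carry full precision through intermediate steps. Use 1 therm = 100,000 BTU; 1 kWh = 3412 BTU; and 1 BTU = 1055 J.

$4723.49

Heat load = 85900 MJ = 85,900,000,000 J / 1055 = 81,421,801 BTU
Gas: input = 81,421,801 / 0.874 = 93,159,955 BTU = 931.6 therm → 931.6 × $1.97 = $1,835.25; + 4 × $7.94 standing = $1,867.01
Electric: 81,421,801 BTU / 3412 = 23,860 kWh → × $0.273 = $6,514.70; + 4 × $18.95 standing = $6,590.50
Difference = |$1,867.01 − $6,590.50| = $4,723.49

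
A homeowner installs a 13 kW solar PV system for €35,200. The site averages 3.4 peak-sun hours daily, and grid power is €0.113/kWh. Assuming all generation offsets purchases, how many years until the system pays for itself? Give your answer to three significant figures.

19.3 years

Daily generation = 13 kW × 3.4 h = 44.2 kWh
Annual generation = 44.2 × 365 = 16133 kWh
Annual savings = 16133 × €0.113 = €1,823.03
Payback = €35,200 / €1,823.03 = 19.3 years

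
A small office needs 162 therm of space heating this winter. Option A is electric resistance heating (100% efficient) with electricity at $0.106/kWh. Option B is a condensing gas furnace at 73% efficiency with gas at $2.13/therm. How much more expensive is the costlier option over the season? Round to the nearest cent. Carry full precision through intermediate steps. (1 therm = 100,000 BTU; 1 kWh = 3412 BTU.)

Heat load = 162 therm × 100,000 = 16,200,000 BTU
Gas: input = 16,200,000 / 0.73 = 22,191,781 BTU = 221.9 therm → 221.9 × $2.13 = $472.68
Electric: 16,200,000 BTU / 3412 = 4,748 kWh → × $0.106 = $503.28
Difference = |$472.68 − $503.28| = $30.60

$30.60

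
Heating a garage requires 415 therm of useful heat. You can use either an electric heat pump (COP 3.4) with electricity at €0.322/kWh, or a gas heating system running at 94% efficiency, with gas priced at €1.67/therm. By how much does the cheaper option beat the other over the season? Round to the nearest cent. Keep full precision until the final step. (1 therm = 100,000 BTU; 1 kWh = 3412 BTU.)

€414.62

Heat load = 415 therm × 100,000 = 41,500,000 BTU
Gas: input = 41,500,000 / 0.94 = 44,148,936 BTU = 441.5 therm → 441.5 × €1.67 = €737.29
Heat pump: 41,500,000 BTU / 3412 = 12,160 kWh heat; / 3.4 = 3,577 kWh in → × €0.322 = €1,151.90
Difference = |€737.29 − €1,151.90| = €414.62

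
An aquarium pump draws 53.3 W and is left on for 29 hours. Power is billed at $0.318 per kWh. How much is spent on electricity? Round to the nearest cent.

$0.49

Energy = 53.3 W × 29 h = 1,546 Wh = 1.546 kWh
Cost = 1.546 kWh × $0.318/kWh = $0.49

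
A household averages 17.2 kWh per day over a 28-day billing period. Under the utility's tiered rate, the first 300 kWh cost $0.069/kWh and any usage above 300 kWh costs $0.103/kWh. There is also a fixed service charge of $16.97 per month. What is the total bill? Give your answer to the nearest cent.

Usage = 17.2 kWh/day × 28 days = 481.6 kWh
First 300 kWh × $0.069 = $20.70
Remaining 181.6 kWh × $0.103 = $18.70
Energy charge = $39.40; + service $16.97 = $56.37

$56.37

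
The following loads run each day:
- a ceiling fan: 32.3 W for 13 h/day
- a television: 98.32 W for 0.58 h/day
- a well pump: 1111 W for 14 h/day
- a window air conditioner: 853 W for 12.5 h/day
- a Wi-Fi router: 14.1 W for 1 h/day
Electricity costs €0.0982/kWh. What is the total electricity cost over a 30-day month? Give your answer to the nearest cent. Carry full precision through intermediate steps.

€78.68

ceiling fan: 32.3 W × 13 h × 30 d = 12,597 Wh = 12.6 kWh
television: 98.32 W × 0.58 h × 30 d = 1,711 Wh = 1.711 kWh
well pump: 1111 W × 14 h × 30 d = 466,620 Wh = 466.6 kWh
window air conditioner: 853 W × 12.5 h × 30 d = 319,875 Wh = 319.9 kWh
Wi-Fi router: 14.1 W × 1 h × 30 d = 423 Wh = 0.423 kWh
Total energy = 12.6 + 1.711 + 466.6 + 319.9 + 0.423 = 801.2 kWh
Cost = 801.2 kWh × €0.0982 = €78.68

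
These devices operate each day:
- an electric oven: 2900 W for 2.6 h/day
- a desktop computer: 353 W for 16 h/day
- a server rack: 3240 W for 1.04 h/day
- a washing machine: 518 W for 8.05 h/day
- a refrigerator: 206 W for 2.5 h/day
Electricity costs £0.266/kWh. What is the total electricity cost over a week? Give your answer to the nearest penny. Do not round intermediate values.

£39.55

electric oven: 2900 W × 2.6 h × 7 d = 52,780 Wh = 52.78 kWh
desktop computer: 353 W × 16 h × 7 d = 39,536 Wh = 39.54 kWh
server rack: 3240 W × 1.04 h × 7 d = 23,587 Wh = 23.59 kWh
washing machine: 518 W × 8.05 h × 7 d = 29,189 Wh = 29.19 kWh
refrigerator: 206 W × 2.5 h × 7 d = 3,605 Wh = 3.605 kWh
Total energy = 52.78 + 39.54 + 23.59 + 29.19 + 3.605 = 148.7 kWh
Cost = 148.7 kWh × £0.266 = £39.55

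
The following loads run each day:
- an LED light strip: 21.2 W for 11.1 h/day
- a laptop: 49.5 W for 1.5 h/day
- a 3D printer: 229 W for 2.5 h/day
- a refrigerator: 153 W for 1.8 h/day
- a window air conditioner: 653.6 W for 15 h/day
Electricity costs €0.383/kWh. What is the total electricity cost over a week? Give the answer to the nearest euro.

€29

LED light strip: 21.2 W × 11.1 h × 7 d = 1,647 Wh = 1.647 kWh
laptop: 49.5 W × 1.5 h × 7 d = 520 Wh = 0.5198 kWh
3D printer: 229 W × 2.5 h × 7 d = 4,008 Wh = 4.008 kWh
refrigerator: 153 W × 1.8 h × 7 d = 1,928 Wh = 1.928 kWh
window air conditioner: 653.6 W × 15 h × 7 d = 68,628 Wh = 68.63 kWh
Total energy = 1.647 + 0.5198 + 4.008 + 1.928 + 68.63 = 76.73 kWh
Cost = 76.73 kWh × €0.383 = €29.39 ≈ €29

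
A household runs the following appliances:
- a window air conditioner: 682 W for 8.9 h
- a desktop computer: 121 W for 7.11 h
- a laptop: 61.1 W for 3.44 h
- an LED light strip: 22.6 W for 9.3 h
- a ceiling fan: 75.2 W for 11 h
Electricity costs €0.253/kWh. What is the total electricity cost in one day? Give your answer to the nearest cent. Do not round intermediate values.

window air conditioner: 682 W × 8.9 h = 6,070 Wh = 6.07 kWh
desktop computer: 121 W × 7.11 h = 860 Wh = 0.8603 kWh
laptop: 61.1 W × 3.44 h = 210 Wh = 0.2102 kWh
LED light strip: 22.6 W × 9.3 h = 210 Wh = 0.2102 kWh
ceiling fan: 75.2 W × 11 h = 827 Wh = 0.8272 kWh
Total energy = 6.07 + 0.8603 + 0.2102 + 0.2102 + 0.8272 = 8.178 kWh
Cost = 8.178 kWh × €0.253 = €2.07

€2.07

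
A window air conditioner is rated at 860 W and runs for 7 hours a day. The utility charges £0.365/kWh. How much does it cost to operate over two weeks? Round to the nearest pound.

Energy = 860 W × 7 h/day × 14 days = 84,280 Wh = 84.28 kWh
Cost = 84.28 kWh × £0.365/kWh = £30.76 ≈ £31

£31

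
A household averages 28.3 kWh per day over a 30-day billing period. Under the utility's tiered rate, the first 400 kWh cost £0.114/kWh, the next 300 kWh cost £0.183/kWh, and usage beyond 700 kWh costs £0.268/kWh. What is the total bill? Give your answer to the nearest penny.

Usage = 28.3 kWh/day × 30 days = 849 kWh
First 400 kWh × £0.114 = £45.60
Next 300 kWh × £0.183 = £54.90
Remaining 149 kWh × £0.268 = £39.93
Total = £140.43

£140.43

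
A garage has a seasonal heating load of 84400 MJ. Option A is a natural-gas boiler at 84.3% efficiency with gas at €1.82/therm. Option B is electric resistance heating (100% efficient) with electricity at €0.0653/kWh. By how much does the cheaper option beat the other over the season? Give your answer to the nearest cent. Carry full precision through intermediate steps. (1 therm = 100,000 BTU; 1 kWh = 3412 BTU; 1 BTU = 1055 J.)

Heat load = 84400 MJ = 84,400,000,000 J / 1055 = 80,000,000 BTU
Gas: input = 80,000,000 / 0.843 = 94,899,170 BTU = 949 therm → 949 × €1.82 = €1,727.16
Electric: 80,000,000 BTU / 3412 = 23,450 kWh → × €0.0653 = €1,531.07
Difference = |€1,727.16 − €1,531.07| = €196.10

€196.10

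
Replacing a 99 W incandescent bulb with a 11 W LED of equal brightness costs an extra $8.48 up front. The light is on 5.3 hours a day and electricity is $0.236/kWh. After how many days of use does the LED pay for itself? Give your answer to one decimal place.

Power saved = 99 − 11 = 88 W
Daily energy saved = 88 W × 5.3 h = 466.4 Wh = 0.4664 kWh
Daily savings = 0.4664 × $0.236 = $0.1101
Payback = $8.48 / $0.1101 per day = 77.04 days

77.0 days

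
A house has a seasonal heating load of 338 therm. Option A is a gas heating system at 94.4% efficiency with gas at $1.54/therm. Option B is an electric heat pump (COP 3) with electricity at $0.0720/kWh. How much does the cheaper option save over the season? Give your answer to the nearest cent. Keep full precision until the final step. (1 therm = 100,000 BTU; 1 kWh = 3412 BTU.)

Heat load = 338 therm × 100,000 = 33,800,000 BTU
Gas: input = 33,800,000 / 0.944 = 35,805,085 BTU = 358.1 therm → 358.1 × $1.54 = $551.40
Heat pump: 33,800,000 BTU / 3412 = 9,906 kWh heat; / 3 = 3,302 kWh in → × $0.0720 = $237.75
Difference = |$551.40 − $237.75| = $313.65

$313.65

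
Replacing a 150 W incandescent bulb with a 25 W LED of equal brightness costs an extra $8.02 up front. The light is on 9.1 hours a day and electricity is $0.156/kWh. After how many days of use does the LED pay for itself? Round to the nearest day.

45 days

Power saved = 150 − 25 = 125 W
Daily energy saved = 125 W × 9.1 h = 1138 Wh = 1.1375 kWh
Daily savings = 1.1375 × $0.156 = $0.1774
Payback = $8.02 / $0.1774 per day = 45.2 days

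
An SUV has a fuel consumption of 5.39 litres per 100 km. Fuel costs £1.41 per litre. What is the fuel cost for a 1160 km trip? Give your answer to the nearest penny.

Fuel = 5.39 L/100 km × 1160 km / 100 = 62.52 L
Cost = 62.52 L × £1.41/L = £88.16

£88.16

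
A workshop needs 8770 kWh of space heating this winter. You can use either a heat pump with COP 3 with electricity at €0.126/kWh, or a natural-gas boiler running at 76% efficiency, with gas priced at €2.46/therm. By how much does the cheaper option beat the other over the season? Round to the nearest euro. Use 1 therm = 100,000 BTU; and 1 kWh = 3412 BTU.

€600

Heat load = 8770 kWh × 3412 = 29,923,240 BTU
Gas: input = 29,923,240 / 0.76 = 39,372,684 BTU = 393.7 therm → 393.7 × €2.46 = €968.57
Heat pump: 29,923,240 BTU / 3412 = 8,770 kWh heat; / 3 = 2,923 kWh in → × €0.126 = €368.34
Difference = |€968.57 − €368.34| = €600.23 ≈ €600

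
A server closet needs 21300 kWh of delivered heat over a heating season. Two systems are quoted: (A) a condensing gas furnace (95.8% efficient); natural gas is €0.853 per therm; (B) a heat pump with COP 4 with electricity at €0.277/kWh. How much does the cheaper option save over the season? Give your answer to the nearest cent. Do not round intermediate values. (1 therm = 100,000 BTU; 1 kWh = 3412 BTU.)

€827.92

Heat load = 21300 kWh × 3412 = 72,675,600 BTU
Gas: input = 72,675,600 / 0.958 = 75,861,795 BTU = 758.6 therm → 758.6 × €0.853 = €647.10
Heat pump: 72,675,600 BTU / 3412 = 21,300 kWh heat; / 4 = 5,325 kWh in → × €0.277 = €1,475.03
Difference = |€647.10 − €1,475.03| = €827.92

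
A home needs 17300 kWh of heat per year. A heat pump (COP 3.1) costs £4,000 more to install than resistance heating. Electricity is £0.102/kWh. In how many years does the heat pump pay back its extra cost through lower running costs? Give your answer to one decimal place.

3.3 years

Resistance: 17300 kWh × £0.102 = £1,764.60/yr
Heat pump: 17300 / 3.1 = 5581 kWh in → × £0.102 = £569.23/yr
Annual savings = £1,195.37
Payback = £4,000 / £1,195.37 = 3.35 years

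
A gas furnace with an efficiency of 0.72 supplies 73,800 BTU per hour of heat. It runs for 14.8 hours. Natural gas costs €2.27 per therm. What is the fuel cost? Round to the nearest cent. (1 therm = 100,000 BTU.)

€34.44

Heat delivered = 73,800 BTU/h × 14.8 h = 1,092,240 BTU
Gas input = 1,092,240 / 0.72 = 1,517,000 BTU
= 1,517,000 / 100,000 = 15.17 therm
Cost = 15.17 × €2.27/therm = €34.44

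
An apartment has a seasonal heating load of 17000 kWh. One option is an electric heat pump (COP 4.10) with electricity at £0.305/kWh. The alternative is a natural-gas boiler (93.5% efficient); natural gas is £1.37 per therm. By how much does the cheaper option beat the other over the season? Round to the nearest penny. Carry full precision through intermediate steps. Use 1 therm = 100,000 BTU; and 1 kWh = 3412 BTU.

Heat load = 17000 kWh × 3412 = 58,004,000 BTU
Gas: input = 58,004,000 / 0.935 = 62,036,364 BTU = 620.4 therm → 620.4 × £1.37 = £849.90
Heat pump: 58,004,000 BTU / 3412 = 17,000 kWh heat; / 4.10 = 4,146 kWh in → × £0.305 = £1,264.63
Difference = |£849.90 − £1,264.63| = £414.74

£414.74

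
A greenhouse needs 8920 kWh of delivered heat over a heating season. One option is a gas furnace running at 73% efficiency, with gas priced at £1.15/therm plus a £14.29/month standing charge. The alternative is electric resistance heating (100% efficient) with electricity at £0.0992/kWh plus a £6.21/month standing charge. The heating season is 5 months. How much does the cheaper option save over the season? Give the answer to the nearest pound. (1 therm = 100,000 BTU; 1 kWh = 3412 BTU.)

£365

Heat load = 8920 kWh × 3412 = 30,435,040 BTU
Gas: input = 30,435,040 / 0.730 = 41,691,836 BTU = 416.9 therm → 416.9 × £1.15 = £479.46; + 5 × £14.29 standing = £550.91
Electric: 30,435,040 BTU / 3412 = 8,920 kWh → × £0.0992 = £884.86; + 5 × £6.21 standing = £915.91
Difference = |£550.91 − £915.91| = £365.01 ≈ £365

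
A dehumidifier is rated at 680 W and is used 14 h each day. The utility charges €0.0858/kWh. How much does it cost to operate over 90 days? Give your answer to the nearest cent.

€73.51

Energy = 680 W × 14 h/day × 90 days = 856,800 Wh = 856.8 kWh
Cost = 856.8 kWh × €0.0858/kWh = €73.51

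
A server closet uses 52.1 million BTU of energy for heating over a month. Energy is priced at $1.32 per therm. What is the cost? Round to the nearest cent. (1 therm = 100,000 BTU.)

52.1 million BTU × (10 therm/million BTU) = 521 therm
Cost = 521 therm × $1.32/therm = $687.72

$687.72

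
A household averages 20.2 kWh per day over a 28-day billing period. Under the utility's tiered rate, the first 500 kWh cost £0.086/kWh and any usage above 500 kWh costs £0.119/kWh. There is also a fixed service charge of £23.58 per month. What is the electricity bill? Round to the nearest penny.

£74.39

Usage = 20.2 kWh/day × 28 days = 565.6 kWh
First 500 kWh × £0.086 = £43.00
Remaining 65.6 kWh × £0.119 = £7.81
Energy charge = £50.81; + service £23.58 = £74.39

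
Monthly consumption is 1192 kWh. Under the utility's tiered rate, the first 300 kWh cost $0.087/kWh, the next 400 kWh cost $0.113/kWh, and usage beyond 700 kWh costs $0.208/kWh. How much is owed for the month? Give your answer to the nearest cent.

$173.64

First 300 kWh × $0.087 = $26.10
Next 400 kWh × $0.113 = $45.20
Remaining 492 kWh × $0.208 = $102.34
Total = $173.64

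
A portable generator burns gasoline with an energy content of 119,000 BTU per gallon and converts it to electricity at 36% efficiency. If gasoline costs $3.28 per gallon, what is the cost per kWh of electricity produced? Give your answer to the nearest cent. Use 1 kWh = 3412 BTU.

Electrical output per gallon = 119,000 BTU × 0.36 / 3412 BTU/kWh = 12.56 kWh
Cost per kWh = $3.28 / 12.56 kWh = $0.261

$0.26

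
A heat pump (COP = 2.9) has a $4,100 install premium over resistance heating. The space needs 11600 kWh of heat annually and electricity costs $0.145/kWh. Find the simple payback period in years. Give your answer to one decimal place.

3.7 years

Resistance: 11600 kWh × $0.145 = $1,682.00/yr
Heat pump: 11600 / 2.9 = 4000 kWh in → × $0.145 = $580.00/yr
Annual savings = $1,102.00
Payback = $4,100 / $1,102.00 = 3.72 years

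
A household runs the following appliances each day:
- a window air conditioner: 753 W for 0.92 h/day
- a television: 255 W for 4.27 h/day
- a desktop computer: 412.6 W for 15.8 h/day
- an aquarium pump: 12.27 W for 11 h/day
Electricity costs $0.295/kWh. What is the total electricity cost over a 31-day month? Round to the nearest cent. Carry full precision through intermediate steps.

$77.14

window air conditioner: 753 W × 0.92 h × 31 d = 21,476 Wh = 21.48 kWh
television: 255 W × 4.27 h × 31 d = 33,754 Wh = 33.75 kWh
desktop computer: 412.6 W × 15.8 h × 31 d = 202,091 Wh = 202.1 kWh
aquarium pump: 12.27 W × 11 h × 31 d = 4,184 Wh = 4.184 kWh
Total energy = 21.48 + 33.75 + 202.1 + 4.184 = 261.5 kWh
Cost = 261.5 kWh × $0.295 = $77.14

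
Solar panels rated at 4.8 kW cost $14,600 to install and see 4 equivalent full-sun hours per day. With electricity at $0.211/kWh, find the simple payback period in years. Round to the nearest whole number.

Daily generation = 4.8 kW × 4 h = 19.2 kWh
Annual generation = 19.2 × 365 = 7008 kWh
Annual savings = 7008 × $0.211 = $1,478.69
Payback = $14,600 / $1,478.69 = 9.87 years

10 years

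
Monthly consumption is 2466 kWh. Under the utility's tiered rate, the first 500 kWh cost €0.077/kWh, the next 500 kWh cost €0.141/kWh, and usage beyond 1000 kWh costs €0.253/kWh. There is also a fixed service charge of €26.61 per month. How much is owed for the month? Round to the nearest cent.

First 500 kWh × €0.077 = €38.50
Next 500 kWh × €0.141 = €70.50
Remaining 1466 kWh × €0.253 = €370.90
Energy charge = €479.90; + service €26.61 = €506.51

€506.51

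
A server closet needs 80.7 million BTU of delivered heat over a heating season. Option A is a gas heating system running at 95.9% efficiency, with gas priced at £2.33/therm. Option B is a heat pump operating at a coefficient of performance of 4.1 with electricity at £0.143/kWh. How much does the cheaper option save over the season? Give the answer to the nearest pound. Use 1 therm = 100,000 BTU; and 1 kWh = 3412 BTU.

£1136

Heat load = 80.7 × 10⁶ BTU = 80,700,000 BTU
Gas: input = 80,700,000 / 0.959 = 84,150,156 BTU = 841.5 therm → 841.5 × £2.33 = £1,960.70
Heat pump: 80,700,000 BTU / 3412 = 23,650 kWh heat; / 4.1 = 5,769 kWh in → × £0.143 = £824.93
Difference = |£1,960.70 − £824.93| = £1,135.77 ≈ £1136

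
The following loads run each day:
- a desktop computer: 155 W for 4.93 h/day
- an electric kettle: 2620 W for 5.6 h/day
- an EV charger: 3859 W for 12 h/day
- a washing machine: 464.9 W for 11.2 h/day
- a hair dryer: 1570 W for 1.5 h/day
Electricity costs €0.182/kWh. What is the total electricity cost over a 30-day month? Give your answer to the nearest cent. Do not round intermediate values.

desktop computer: 155 W × 4.93 h × 30 d = 22,924 Wh = 22.92 kWh
electric kettle: 2620 W × 5.6 h × 30 d = 440,160 Wh = 440.2 kWh
EV charger: 3859 W × 12 h × 30 d = 1,389,240 Wh = 1,389 kWh
washing machine: 464.9 W × 11.2 h × 30 d = 156,206 Wh = 156.2 kWh
hair dryer: 1570 W × 1.5 h × 30 d = 70,650 Wh = 70.65 kWh
Total energy = 22.92 + 440.2 + 1,389 + 156.2 + 70.65 = 2,079 kWh
Cost = 2,079 kWh × €0.182 = €378.41

€378.41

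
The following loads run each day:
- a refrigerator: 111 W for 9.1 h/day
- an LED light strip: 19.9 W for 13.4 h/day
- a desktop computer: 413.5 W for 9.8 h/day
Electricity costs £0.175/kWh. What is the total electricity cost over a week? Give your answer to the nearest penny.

refrigerator: 111 W × 9.1 h × 7 d = 7,071 Wh = 7.071 kWh
LED light strip: 19.9 W × 13.4 h × 7 d = 1,867 Wh = 1.867 kWh
desktop computer: 413.5 W × 9.8 h × 7 d = 28,366 Wh = 28.37 kWh
Total energy = 7.071 + 1.867 + 28.37 = 37.3 kWh
Cost = 37.3 kWh × £0.175 = £6.53

£6.53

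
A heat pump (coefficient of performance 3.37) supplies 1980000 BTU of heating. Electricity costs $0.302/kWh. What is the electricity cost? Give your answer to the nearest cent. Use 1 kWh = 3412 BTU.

Heat delivered = 1,980,000 BTU / 3412 = 580.3 kWh
Electrical input = 580.3 kWh / 3.37 = 172.2 kWh
Cost = 172.2 × $0.302/kWh = $52.00

$52.00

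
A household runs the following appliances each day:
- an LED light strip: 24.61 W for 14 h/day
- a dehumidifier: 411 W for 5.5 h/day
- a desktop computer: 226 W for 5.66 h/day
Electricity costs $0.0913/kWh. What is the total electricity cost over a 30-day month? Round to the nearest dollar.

$11

LED light strip: 24.61 W × 14 h × 30 d = 10,336 Wh = 10.34 kWh
dehumidifier: 411 W × 5.5 h × 30 d = 67,815 Wh = 67.81 kWh
desktop computer: 226 W × 5.66 h × 30 d = 38,375 Wh = 38.37 kWh
Total energy = 10.34 + 67.81 + 38.37 = 116.5 kWh
Cost = 116.5 kWh × $0.0913 = $10.64 ≈ $11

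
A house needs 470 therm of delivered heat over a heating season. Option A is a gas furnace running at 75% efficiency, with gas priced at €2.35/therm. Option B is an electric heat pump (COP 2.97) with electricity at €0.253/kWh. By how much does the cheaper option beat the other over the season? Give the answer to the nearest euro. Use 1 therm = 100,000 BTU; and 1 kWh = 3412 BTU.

€299

Heat load = 470 therm × 100,000 = 47,000,000 BTU
Gas: input = 47,000,000 / 0.75 = 62,666,667 BTU = 626.7 therm → 626.7 × €2.35 = €1,472.67
Heat pump: 47,000,000 BTU / 3412 = 13,770 kWh heat; / 2.97 = 4,638 kWh in → × €0.253 = €1,173.42
Difference = |€1,472.67 − €1,173.42| = €299.25 ≈ €299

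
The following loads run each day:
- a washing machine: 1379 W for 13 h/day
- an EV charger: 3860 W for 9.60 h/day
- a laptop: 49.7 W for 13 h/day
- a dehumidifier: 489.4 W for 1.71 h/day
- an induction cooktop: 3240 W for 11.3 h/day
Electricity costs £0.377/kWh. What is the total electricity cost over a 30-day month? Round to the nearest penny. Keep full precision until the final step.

washing machine: 1379 W × 13 h × 30 d = 537,810 Wh = 537.8 kWh
EV charger: 3860 W × 9.60 h × 30 d = 1,111,680 Wh = 1,112 kWh
laptop: 49.7 W × 13 h × 30 d = 19,383 Wh = 19.38 kWh
dehumidifier: 489.4 W × 1.71 h × 30 d = 25,106 Wh = 25.11 kWh
induction cooktop: 3240 W × 11.3 h × 30 d = 1,098,360 Wh = 1,098 kWh
Total energy = 537.8 + 1,112 + 19.38 + 25.11 + 1,098 = 2,792 kWh
Cost = 2,792 kWh × £0.377 = £1,052.71

£1052.71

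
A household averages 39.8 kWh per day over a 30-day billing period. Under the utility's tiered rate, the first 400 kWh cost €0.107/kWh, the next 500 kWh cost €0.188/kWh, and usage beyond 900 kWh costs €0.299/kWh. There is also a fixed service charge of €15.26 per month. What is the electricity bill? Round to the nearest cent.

Usage = 39.8 kWh/day × 30 days = 1194 kWh
First 400 kWh × €0.107 = €42.80
Next 500 kWh × €0.188 = €94.00
Remaining 294 kWh × €0.299 = €87.91
Energy charge = €224.71; + service €15.26 = €239.97

€239.97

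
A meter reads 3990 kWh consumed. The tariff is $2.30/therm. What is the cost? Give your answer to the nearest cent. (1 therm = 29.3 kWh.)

$313.21

3990 kWh × (0.03413 therm/kWh) = 136.2 therm
Cost = 136.2 therm × $2.30/therm = $313.21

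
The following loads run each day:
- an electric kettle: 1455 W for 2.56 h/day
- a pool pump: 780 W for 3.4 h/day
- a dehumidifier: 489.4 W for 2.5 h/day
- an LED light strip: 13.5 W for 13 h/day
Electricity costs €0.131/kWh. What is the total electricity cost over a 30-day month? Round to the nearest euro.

electric kettle: 1455 W × 2.56 h × 30 d = 111,744 Wh = 111.7 kWh
pool pump: 780 W × 3.4 h × 30 d = 79,560 Wh = 79.56 kWh
dehumidifier: 489.4 W × 2.5 h × 30 d = 36,705 Wh = 36.7 kWh
LED light strip: 13.5 W × 13 h × 30 d = 5,265 Wh = 5.265 kWh
Total energy = 111.7 + 79.56 + 36.7 + 5.265 = 233.3 kWh
Cost = 233.3 kWh × €0.131 = €30.56 ≈ €31

€31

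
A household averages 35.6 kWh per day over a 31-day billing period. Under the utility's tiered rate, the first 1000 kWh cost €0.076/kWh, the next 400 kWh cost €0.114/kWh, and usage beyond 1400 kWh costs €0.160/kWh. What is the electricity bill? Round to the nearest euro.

€88

Usage = 35.6 kWh/day × 31 days = 1103.6 kWh
First 1000 kWh × €0.076 = €76.00
Next 103.6 kWh × €0.114 = €11.81
Remaining tier: 0 kWh (not reached)
Total = €87.81 ≈ €88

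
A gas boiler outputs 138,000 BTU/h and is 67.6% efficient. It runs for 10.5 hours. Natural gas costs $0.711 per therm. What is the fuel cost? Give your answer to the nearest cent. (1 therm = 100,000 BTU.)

Heat delivered = 138,000 BTU/h × 10.5 h = 1,449,000 BTU
Gas input = 1,449,000 / 0.676 = 2,143,491 BTU
= 2,143,491 / 100,000 = 21.43 therm
Cost = 21.43 × $0.711/therm = $15.24

$15.24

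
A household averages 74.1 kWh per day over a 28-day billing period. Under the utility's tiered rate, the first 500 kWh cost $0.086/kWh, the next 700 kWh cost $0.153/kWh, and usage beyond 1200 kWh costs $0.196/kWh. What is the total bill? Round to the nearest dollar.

Usage = 74.1 kWh/day × 28 days = 2074.8 kWh
First 500 kWh × $0.086 = $43.00
Next 700 kWh × $0.153 = $107.10
Remaining 874.8 kWh × $0.196 = $171.46
Total = $321.56 ≈ $322

$322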